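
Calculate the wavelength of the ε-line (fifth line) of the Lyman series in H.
93.7301 nm

The lines of a series are numbered from the longest wavelength (smallest ΔE) outward; the fifth line is the transition from n = n_f + 5 to n_f.
The Lyman series has all transitions ending at n_f = 1.

For H, the fifth line (ε-line) is the jump from n = 6 to n = 1:
E_6 = -13.6057 / 6² = -0.377936 eV
E_1 = -13.6057 / 1² = -13.605700 eV
ΔE = E_6 - E_1 = 13.227764 eV

λ = hc/E = 1239.84 eV·nm / 13.227764 eV
λ = 93.7301 nm

This is the ε-line of the Lyman series in H.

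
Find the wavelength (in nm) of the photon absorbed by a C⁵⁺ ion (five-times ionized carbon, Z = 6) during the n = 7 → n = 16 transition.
153.394 nm

First, find the transition energy using E_n = -13.6057 Z² / n² eV:
E_7 = -13.6057 × 6² / 7² = -9.9960245 eV
E_16 = -13.6057 × 6² / 16² = -1.9133016 eV

Photon energy: |ΔE| = |E_16 - E_7| = 8.0827229 eV

Convert to wavelength using E = hc/λ with hc = 1239.84 eV·nm:
λ = hc/E = 1239.84 eV·nm / 8.0827229 eV
λ = 153.394 nm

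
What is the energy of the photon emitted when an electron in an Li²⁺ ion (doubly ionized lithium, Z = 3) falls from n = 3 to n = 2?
17.007125 eV

The energy levels are E_n = -13.6057 Z² eV / n².

Energy at n = 3: E_3 = -13.6057 × 3² / 3² = -13.605700000 eV
Energy at n = 2: E_2 = -13.6057 × 3² / 2² = -30.612825000 eV

For emission (electron falling to lower state), the photon energy is:
E_photon = E_3 - E_2 = |-13.605700000 - (-30.612825000)|
E_photon = 17.007125 eV

This energy is carried away by the emitted photon.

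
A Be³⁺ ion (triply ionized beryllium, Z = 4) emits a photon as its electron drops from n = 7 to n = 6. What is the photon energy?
1.604300 eV

The energy levels are E_n = -13.6057 Z² eV / n².

Energy at n = 7: E_7 = -13.6057 × 4² / 7² = -4.442677551 eV
Energy at n = 6: E_6 = -13.6057 × 4² / 6² = -6.046977778 eV

For emission (electron falling to lower state), the photon energy is:
E_photon = E_7 - E_6 = |-4.442677551 - (-6.046977778)|
E_photon = 1.604300 eV

This energy is carried away by the emitted photon.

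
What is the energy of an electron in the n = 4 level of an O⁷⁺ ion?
-54.42280 eV

For hydrogen-like ions, the energy levels scale with Z²:
E_n = -13.6057 Z² / n² eV

For O⁷⁺ (Z = 8) at n = 4:
E_4 = -13.6057 × 8² / 4²
E_4 = -13.6057 × 64 / 16
E_4 = -870.7648 / 16
E_4 = -54.42280 eV

The energy is 64 times more negative than hydrogen at the same n due to the stronger nuclear charge.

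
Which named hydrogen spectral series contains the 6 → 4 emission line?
Brackett series

The spectral series in hydrogen are named based on the final (lower) energy level:
- Lyman series: n_final = 1 (ultraviolet)
- Balmer series: n_final = 2 (visible/near-UV)
- Paschen series: n_final = 3 (infrared)
- Brackett series: n_final = 4 (infrared)
- Pfund series: n_final = 5 (far infrared)

Since this transition ends at n = 4, it belongs to the Brackett series.

For reference, this 6 → 4 line has photon energy
ΔE = 13.6057 eV × (1/4² - 1/6²) = 0.47242013889 eV,
corresponding to wavelength λ = hc/ΔE = 1239.84 eV·nm / 0.47242013889 eV = 2624.44358 nm in the infrared region.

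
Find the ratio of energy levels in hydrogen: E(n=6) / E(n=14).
5.444444

Using E_n = -13.6057 Z² / n² eV with Z = 1:

E_6 = -13.6057 / 6² = -13.6057 / 36 = -0.377936111111 eV
E_14 = -13.6057 / 14² = -13.6057 / 196 = -0.069416836735 eV

The ratio is:
E_6/E_14 = (-0.377936111111) / (-0.069416836735)
E_6/E_14 = (-13.6057/36) / (-13.6057/196)
E_6/E_14 = 196/36
E_6/E_14 = 5.444444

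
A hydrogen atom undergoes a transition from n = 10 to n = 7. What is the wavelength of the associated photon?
8755.29244 nm

First, find the transition energy using E_n = -13.6057 / n² eV:
E_10 = -13.6057 / 10² = -0.13605700000 eV
E_7 = -13.6057 / 7² = -0.27766734694 eV

Photon energy: |ΔE| = |E_7 - E_10| = 0.14161034694 eV

Convert to wavelength using E = hc/λ with hc = 1239.84 eV·nm:
λ = hc/E = 1239.84 eV·nm / 0.14161034694 eV
λ = 8755.29244 nm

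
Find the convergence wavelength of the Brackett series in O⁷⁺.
22.782 nm

The series limit corresponds to the transition from n = ∞ to n = 4.
This is the highest energy (shortest wavelength) transition in the Brackett series.

E_∞ = 0 eV
E_4 = -13.6057 × 8² / 4² = -54.42280 eV

Energy at series limit:
ΔE = E_∞ - E_4 = 0 - (-54.42280) = 54.42280 eV
λ = hc/E = 1239.84 eV·nm / 54.42280 eV = 22.782 nm

This energy equals the ionization energy from the n = 4 state of O⁷⁺.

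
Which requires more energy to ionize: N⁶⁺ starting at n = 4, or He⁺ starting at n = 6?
N⁶⁺ at n = 4 (E = -41.6675 eV)

Using E_n = -13.6057 Z² / n² eV:

N⁶⁺ (Z = 7) at n = 4:
E = -13.6057 × 7² / 4² = -13.6057 × 49 / 16 = -41.6674563 eV

He⁺ (Z = 2) at n = 6:
E = -13.6057 × 2² / 6² = -13.6057 × 4 / 36 = -1.5117444 eV

Since -41.6674563 eV < -1.5117444 eV,
N⁶⁺ at n = 4 is more tightly bound (requires more energy to ionize).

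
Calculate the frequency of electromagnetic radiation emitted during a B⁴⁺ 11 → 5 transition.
2.61e+15 Hz

First, find the transition energy:
E_11 = -13.6057 × 5² / 11² = -2.811095 eV
E_5 = -13.6057 × 5² / 5² = -13.605700 eV
|ΔE| = |E_5 - E_11| = 10.794605 eV

Convert to Joules: E = 10.794605 eV × (1.602177 × 10⁻¹⁹ J/eV) = 1.7295e-18 J

Using E = hf:
f = E/h = 1.7295e-18 J / (6.62607 × 10⁻³⁴ J·s)
f = 2.61e+15 Hz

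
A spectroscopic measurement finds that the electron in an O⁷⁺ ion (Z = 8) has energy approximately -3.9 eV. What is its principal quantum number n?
n = 15

The exact energy levels follow E_n = -13.6057 Z² / n² eV with Z = 8.

The measured value (-3.9 eV) is reported to only 2 significant figures, so we must test candidate n values and see which one matches to that precision.

Candidate energies:
  n = 13:  E = -13.6057 × 8² / 13² = -5.15245 eV
  n = 14:  E = -13.6057 × 8² / 14² = -4.44268 eV
  n = 15:  E = -13.6057 × 8² / 15² = -3.87007 eV  ← matches
  n = 16:  E = -13.6057 × 8² / 16² = -3.40143 eV
  n = 17:  E = -13.6057 × 8² / 17² = -3.01303 eV

Checking against the measurement of -3.9 eV (2 sig figs), only n = 15 agrees:
E_15 = -3.87007 eV, which rounds to -3.9 eV ✓

Therefore n = 15.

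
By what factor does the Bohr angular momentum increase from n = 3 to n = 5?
1.66667

In the Bohr model, L_n = nℏ, so the ratio is purely the ratio of quantum numbers:

L_5/L_3 = 5ℏ / 3ℏ = 5/3 = 1.66667

The angular momentum scales linearly with n.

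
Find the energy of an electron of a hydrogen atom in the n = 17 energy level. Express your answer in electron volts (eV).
-0.0471 eV

The energy levels of a hydrogen-like atom are given by:
E_n = -13.6057 eV / n²

For n = 17:
E_17 = -13.6057 eV / 17²
E_17 = -13.6057 eV / 289
E_17 = -0.0471 eV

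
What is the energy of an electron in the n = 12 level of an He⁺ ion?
-0.37794 eV

For hydrogen-like ions, the energy levels scale with Z²:
E_n = -13.6057 Z² / n² eV

For He⁺ (Z = 2) at n = 12:
E_12 = -13.6057 × 2² / 12²
E_12 = -13.6057 × 4 / 144
E_12 = -54.4228 / 144
E_12 = -0.37794 eV

The energy is 4 times more negative than hydrogen at the same n due to the stronger nuclear charge.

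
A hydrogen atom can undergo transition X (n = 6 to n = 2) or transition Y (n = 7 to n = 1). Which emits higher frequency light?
7 → 1

Calculate the energy for each transition:

Transition 6 → 2:
ΔE₁ = |E_2 - E_6| = |-13.6057/2² - (-13.6057/6²)|
ΔE₁ = |-3.401425000000 - (-0.377936111111)| = 3.023488889 eV

Transition 7 → 1:
ΔE₂ = |E_1 - E_7| = |-13.6057/1² - (-13.6057/7²)|
ΔE₂ = |-13.605700000000 - (-0.277667346939)| = 13.328032653 eV

Since 13.328032653 eV > 3.023488889 eV, the transition 7 → 1 emits the more energetic photon.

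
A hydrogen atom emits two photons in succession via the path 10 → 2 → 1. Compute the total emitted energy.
13.470 eV

The energy levels of hydrogen are E_n = -13.6057 / n² eV.

First transition (10 → 2):
ΔE₁ = |E_2 - E_10|
ΔE₁ = |-3.401425000 - (-0.136057000)| = 3.265368 eV

Second transition (2 → 1):
ΔE₂ = |E_1 - E_2|
ΔE₂ = |-13.605700000 - (-3.401425000)| = 10.204275 eV

Total energy released:
E_total = ΔE₁ + ΔE₂ = 3.265368 + 10.204275 = 13.470 eV

Note: This equals the direct transition 10 → 1: 13.470 eV ✓
Energy is conserved regardless of the path taken.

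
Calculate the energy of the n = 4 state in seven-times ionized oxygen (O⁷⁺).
-54.42 eV

For hydrogen-like ions, the energy levels scale with Z²:
E_n = -13.6057 Z² / n² eV

For O⁷⁺ (Z = 8) at n = 4:
E_4 = -13.6057 × 8² / 4²
E_4 = -13.6057 × 64 / 16
E_4 = -870.7648 / 16
E_4 = -54.42 eV

The energy is 64 times more negative than hydrogen at the same n due to the stronger nuclear charge.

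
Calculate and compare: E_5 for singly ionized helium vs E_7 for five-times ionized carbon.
C⁵⁺ at n = 7 (E = -9.99602 eV)

Using E_n = -13.6057 Z² / n² eV:

He⁺ (Z = 2) at n = 5:
E = -13.6057 × 2² / 5² = -13.6057 × 4 / 25 = -2.17691200 eV

C⁵⁺ (Z = 6) at n = 7:
E = -13.6057 × 6² / 7² = -13.6057 × 36 / 49 = -9.99602449 eV

Since -9.99602449 eV < -2.17691200 eV,
C⁵⁺ at n = 7 is more tightly bound (requires more energy to ionize).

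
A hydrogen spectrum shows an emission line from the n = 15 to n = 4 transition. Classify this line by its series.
Brackett series

The spectral series in hydrogen are named based on the final (lower) energy level:
- Lyman series: n_final = 1 (ultraviolet)
- Balmer series: n_final = 2 (visible/near-UV)
- Paschen series: n_final = 3 (infrared)
- Brackett series: n_final = 4 (infrared)
- Pfund series: n_final = 5 (far infrared)

Since this transition ends at n = 4, it belongs to the Brackett series.

For reference, this 15 → 4 line has photon energy
ΔE = 13.6057 eV × (1/4² - 1/15²) = 0.78988647 eV,
corresponding to wavelength λ = hc/ΔE = 1239.84 eV·nm / 0.78988647 eV = 1569.64 nm in the infrared region.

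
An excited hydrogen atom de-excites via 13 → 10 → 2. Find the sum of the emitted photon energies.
3.320918 eV

The energy levels of hydrogen are E_n = -13.6057 / n² eV.

First transition (13 → 10):
ΔE₁ = |E_10 - E_13|
ΔE₁ = |-0.136057000000 - (-0.080507100592)| = 0.055549899 eV

Second transition (10 → 2):
ΔE₂ = |E_2 - E_10|
ΔE₂ = |-3.401425000000 - (-0.136057000000)| = 3.265368000 eV

Total energy released:
E_total = ΔE₁ + ΔE₂ = 0.055549899 + 3.265368000 = 3.320918 eV

Note: This equals the direct transition 13 → 2: 3.320918 eV ✓
Energy is conserved regardless of the path taken.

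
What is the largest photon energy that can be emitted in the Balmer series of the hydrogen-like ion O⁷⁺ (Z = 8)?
217.691 eV

The series limit corresponds to the transition from n = ∞ to n = 2.
This is the highest energy (shortest wavelength) transition in the Balmer series.

E_∞ = 0 eV
E_2 = -13.6057 × 8² / 2² = -217.691 eV

Energy at series limit:
ΔE = E_∞ - E_2 = 0 - (-217.691) = 217.691 eV

This energy equals the ionization energy from the n = 2 state of O⁷⁺.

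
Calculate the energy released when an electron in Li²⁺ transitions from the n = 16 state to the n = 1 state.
121.973 eV

The energy levels are E_n = -13.6057 Z² eV / n².

Energy at n = 16: E_16 = -13.6057 × 3² / 16² = -0.478325 eV
Energy at n = 1: E_1 = -13.6057 × 3² / 1² = -122.451300 eV

For emission (electron falling to lower state), the photon energy is:
E_photon = E_16 - E_1 = |-0.478325 - (-122.451300)|
E_photon = 121.973 eV

This energy is carried away by the emitted photon.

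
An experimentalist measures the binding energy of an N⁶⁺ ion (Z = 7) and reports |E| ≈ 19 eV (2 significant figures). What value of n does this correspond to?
n = 6

The exact energy levels follow E_n = -13.6057 Z² / n² eV with Z = 7.

The measured value (-19 eV) is reported to only 2 significant figures, so we must test candidate n values and see which one matches to that precision.

Candidate energies:
  n = 4:  E = -13.6057 × 7² / 4² = -41.66746 eV
  n = 5:  E = -13.6057 × 7² / 5² = -26.66717 eV
  n = 6:  E = -13.6057 × 7² / 6² = -18.51887 eV  ← matches
  n = 7:  E = -13.6057 × 7² / 7² = -13.60570 eV
  n = 8:  E = -13.6057 × 7² / 8² = -10.41686 eV

Checking against the measurement of -19 eV (2 sig figs), only n = 6 agrees:
E_6 = -18.51887 eV, which rounds to -19 eV ✓

Therefore n = 6.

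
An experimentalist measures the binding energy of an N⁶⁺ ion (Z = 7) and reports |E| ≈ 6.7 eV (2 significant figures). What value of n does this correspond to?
n = 10

The exact energy levels follow E_n = -13.6057 Z² / n² eV with Z = 7.

The measured value (-6.7 eV) is reported to only 2 significant figures, so we must test candidate n values and see which one matches to that precision.

Candidate energies:
  n = 8:  E = -13.6057 × 7² / 8² = -10.41686 eV
  n = 9:  E = -13.6057 × 7² / 9² = -8.23061 eV
  n = 10:  E = -13.6057 × 7² / 10² = -6.66679 eV  ← matches
  n = 11:  E = -13.6057 × 7² / 11² = -5.50975 eV
  n = 12:  E = -13.6057 × 7² / 12² = -4.62972 eV

Checking against the measurement of -6.7 eV (2 sig figs), only n = 10 agrees:
E_10 = -6.66679 eV, which rounds to -6.7 eV ✓

Therefore n = 10.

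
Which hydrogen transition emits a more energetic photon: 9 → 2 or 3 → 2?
9 → 2

Calculate the energy for each transition:

Transition 9 → 2:
ΔE₁ = |E_2 - E_9| = |-13.6057/2² - (-13.6057/9²)|
ΔE₁ = |-3.40142500000 - (-0.16797160494)| = 3.23345340 eV

Transition 3 → 2:
ΔE₂ = |E_2 - E_3| = |-13.6057/2² - (-13.6057/3²)|
ΔE₂ = |-3.40142500000 - (-1.51174444444)| = 1.88968056 eV

Since 3.23345340 eV > 1.88968056 eV, the transition 9 → 2 emits the more energetic photon.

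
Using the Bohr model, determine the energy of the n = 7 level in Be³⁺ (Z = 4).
-4.44 eV

For hydrogen-like ions, the energy levels scale with Z²:
E_n = -13.6057 Z² / n² eV

For Be³⁺ (Z = 4) at n = 7:
E_7 = -13.6057 × 4² / 7²
E_7 = -13.6057 × 16 / 49
E_7 = -217.6912 / 49
E_7 = -4.44 eV

The energy is 16 times more negative than hydrogen at the same n due to the stronger nuclear charge.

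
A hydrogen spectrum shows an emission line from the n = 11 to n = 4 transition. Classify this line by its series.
Brackett series

The spectral series in hydrogen are named based on the final (lower) energy level:
- Lyman series: n_final = 1 (ultraviolet)
- Balmer series: n_final = 2 (visible/near-UV)
- Paschen series: n_final = 3 (infrared)
- Brackett series: n_final = 4 (infrared)
- Pfund series: n_final = 5 (far infrared)

Since this transition ends at n = 4, it belongs to the Brackett series.

For reference, this 11 → 4 line has photon energy
ΔE = 13.6057 eV × (1/4² - 1/11²) = 0.737912448 eV,
corresponding to wavelength λ = hc/ΔE = 1239.84 eV·nm / 0.737912448 eV = 1680.199 nm in the infrared region.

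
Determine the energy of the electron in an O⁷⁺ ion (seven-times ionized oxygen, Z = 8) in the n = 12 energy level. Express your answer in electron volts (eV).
-6.047 eV

The energy levels of a hydrogen-like atom are given by:
E_n = -13.6057 Z² / n² eV  (with Z = 8 for O⁷⁺)

For n = 12:
E_12 = -13.6057 × 8² / 12²
E_12 = -13.6057 × 64 / 144
E_12 = -6.047 eV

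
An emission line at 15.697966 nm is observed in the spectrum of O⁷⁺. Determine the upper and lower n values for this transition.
n = 7 → n = 3

First, find the photon energy from the wavelength (hc = 1239.84 eV·nm):
E = hc/λ = 1239.84 eV·nm / 15.697966 nm = 78.980933 eV

The energy levels of O⁷⁺ satisfy E_n = -13.6057 × 8² / n² eV, so an emission n_i → n_f releases
ΔE = 13.6057 × 8² × (1/n_f² − 1/n_i²) eV.

Setting ΔE equal to the photon energy:
1/n_f² − 1/n_i² = 78.980933 / (13.6057 × 8²) = 0.090702946

Since 1/n_i² must be positive, we need 1/n_f² > 0.090702946, i.e. n_f ≤ 3. For each allowed n_f, solve n_i = (1/n_f² − 0.090702946)^(−1/2) and check whether it is a whole number:
  n_f = 1: 1/n_i² = 1.000000000 − 0.090702946 = 0.909297054 → n_i = 1.049  (not an integer) ✗
  n_f = 2: 1/n_i² = 0.250000000 − 0.090702946 = 0.159297054 → n_i = 2.506  (not an integer) ✗
  n_f = 3: 1/n_i² = 0.111111111 − 0.090702946 = 0.020408165 → n_i = 7.000  → integer, n_i = 7 ✓

Only n_f = 3 gives an integer upper level, n_i = 7.

The transition is from n = 7 to n = 3 (emission).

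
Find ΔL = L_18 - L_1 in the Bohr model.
1.793e-33 J·s (or 17ℏ)

In the Bohr model, L_n = nℏ where ℏ = 1.05457e-34 J·s.

L_18 = 18ℏ = 1.89823e-33 J·s
L_1 = 1ℏ = 1.05457e-34 J·s

ΔL = L_18 - L_1 = (18 - 1)ℏ = 17ℏ
ΔL = 17 × 1.05457e-34 J·s = 1.793e-33 J·s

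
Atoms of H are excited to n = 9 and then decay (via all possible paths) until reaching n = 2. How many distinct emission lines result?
28

The electron can occupy levels n = 2, 3, ..., 9 during de-excitation — that is m = 9 - 2 + 1 = 8 distinct levels.

The number of distinct spectral lines equals the number of ways to choose 2 of these m levels (each pair gives one possible emission transition):

Number of lines = m(m-1)/2 = 8×7/2 = 28

These correspond to all possible transitions between the 8 levels:
9 → 8, 9 → 7, 9 → 6, 9 → 5, 9 → 4, 9 → 3, 9 → 2, 8 → 7...

Each transition produces a photon with a unique energy (and thus wavelength). This count does not depend on Z.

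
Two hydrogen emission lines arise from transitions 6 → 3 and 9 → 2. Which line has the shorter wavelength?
9 → 2

Calculate the energy for each transition:

Transition 6 → 3:
ΔE₁ = |E_3 - E_6| = |-13.6057/3² - (-13.6057/6²)|
ΔE₁ = |-1.51174444 - (-0.37793611)| = 1.13381 eV

Transition 9 → 2:
ΔE₂ = |E_2 - E_9| = |-13.6057/2² - (-13.6057/9²)|
ΔE₂ = |-3.40142500 - (-0.16797160)| = 3.23345 eV

Since 3.23345 eV > 1.13381 eV, the transition 9 → 2 emits the more energetic photon.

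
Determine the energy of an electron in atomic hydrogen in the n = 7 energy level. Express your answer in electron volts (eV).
-0.278 eV

The energy levels of a hydrogen-like atom are given by:
E_n = -13.6057 eV / n²

For n = 7:
E_7 = -13.6057 eV / 7²
E_7 = -13.6057 eV / 49
E_7 = -0.278 eV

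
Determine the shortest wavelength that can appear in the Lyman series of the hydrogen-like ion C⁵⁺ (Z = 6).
2.53129 nm

The series limit corresponds to the transition from n = ∞ to n = 1.
This is the highest energy (shortest wavelength) transition in the Lyman series.

E_∞ = 0 eV
E_1 = -13.6057 × 6² / 1² = -489.8052000 eV

Energy at series limit:
ΔE = E_∞ - E_1 = 0 - (-489.8052000) = 489.8052000 eV
λ = hc/E = 1239.84 eV·nm / 489.8052000 eV = 2.53129 nm

This energy equals the ionization energy from the n = 1 state of C⁵⁺.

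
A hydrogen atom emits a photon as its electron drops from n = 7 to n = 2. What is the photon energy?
3.12376 eV

The energy levels are E_n = -13.6057 eV / n².

Energy at n = 7: E_7 = -13.6057 / 7² = -0.27766735 eV
Energy at n = 2: E_2 = -13.6057 / 2² = -3.40142500 eV

For emission (electron falling to lower state), the photon energy is:
E_photon = E_7 - E_2 = |-0.27766735 - (-3.40142500)|
E_photon = 3.12376 eV

This energy is carried away by the emitted photon.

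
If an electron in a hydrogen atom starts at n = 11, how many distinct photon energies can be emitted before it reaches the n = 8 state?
6

The electron can occupy levels n = 8, 9, ..., 11 during de-excitation — that is m = 11 - 8 + 1 = 4 distinct levels.

The number of distinct spectral lines equals the number of ways to choose 2 of these m levels (each pair gives one possible emission transition):

Number of lines = m(m-1)/2 = 4×3/2 = 6

These correspond to all possible transitions between the 4 levels:
11 → 10, 11 → 9, 11 → 8, 10 → 9, 10 → 8, 9 → 8

Each transition produces a photon with a unique energy (and thus wavelength). This count does not depend on Z.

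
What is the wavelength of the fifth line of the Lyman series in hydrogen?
93.7301 nm

The lines of a series are numbered from the longest wavelength (smallest ΔE) outward; the fifth line is the transition from n = n_f + 5 to n_f.
The Lyman series has all transitions ending at n_f = 1.

For H, the fifth line (ε-line) is the jump from n = 6 to n = 1:
E_6 = -13.6057 / 6² = -0.377936 eV
E_1 = -13.6057 / 1² = -13.605700 eV
ΔE = E_6 - E_1 = 13.227764 eV

λ = hc/E = 1239.84 eV·nm / 13.227764 eV
λ = 93.7301 nm

This is the ε-line of the Lyman series in H.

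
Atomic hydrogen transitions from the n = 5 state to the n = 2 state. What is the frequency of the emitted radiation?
6.90867e+14 Hz

First, find the transition energy:
E_5 = -13.6057 / 5² = -0.54422800 eV
E_2 = -13.6057 / 2² = -3.40142500 eV
|ΔE| = |E_2 - E_5| = 2.85719700 eV

Convert to Joules: E = 2.85719700 eV × (1.602177 × 10⁻¹⁹ J/eV) = 4.5777353e-19 J

Using E = hf:
f = E/h = 4.5777353e-19 J / (6.62607 × 10⁻³⁴ J·s)
f = 6.90867e+14 Hz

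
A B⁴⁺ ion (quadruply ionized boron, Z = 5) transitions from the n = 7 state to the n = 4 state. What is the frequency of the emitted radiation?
3.4619e+15 Hz

First, find the transition energy:
E_7 = -13.6057 × 5² / 7² = -6.941684 eV
E_4 = -13.6057 × 5² / 4² = -21.258906 eV
|ΔE| = |E_4 - E_7| = 14.317222 eV

Convert to Joules: E = 14.317222 eV × (1.602177 × 10⁻¹⁹ J/eV) = 2.293872e-18 J

Using E = hf:
f = E/h = 2.293872e-18 J / (6.62607 × 10⁻³⁴ J·s)
f = 3.4619e+15 Hz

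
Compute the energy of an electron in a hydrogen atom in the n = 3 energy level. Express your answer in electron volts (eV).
-1.512 eV

The energy levels of a hydrogen-like atom are given by:
E_n = -13.6057 eV / n²

For n = 3:
E_3 = -13.6057 eV / 3²
E_3 = -13.6057 eV / 9
E_3 = -1.512 eV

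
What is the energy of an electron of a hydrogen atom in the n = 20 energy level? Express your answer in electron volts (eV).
-0.03401 eV

The energy levels of a hydrogen-like atom are given by:
E_n = -13.6057 eV / n²

For n = 20:
E_20 = -13.6057 eV / 20²
E_20 = -13.6057 eV / 400
E_20 = -0.03401 eV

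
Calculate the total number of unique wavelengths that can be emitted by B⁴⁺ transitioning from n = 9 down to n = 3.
21

The electron can occupy levels n = 3, 4, ..., 9 during de-excitation — that is m = 9 - 3 + 1 = 7 distinct levels.

The number of distinct spectral lines equals the number of ways to choose 2 of these m levels (each pair gives one possible emission transition):

Number of lines = m(m-1)/2 = 7×6/2 = 21

These correspond to all possible transitions between the 7 levels:
9 → 8, 9 → 7, 9 → 6, 9 → 5, 9 → 4, 9 → 3, 8 → 7, 8 → 6...

Each transition produces a photon with a unique energy (and thus wavelength). This count does not depend on Z.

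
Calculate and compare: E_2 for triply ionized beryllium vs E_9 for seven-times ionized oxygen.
Be³⁺ at n = 2 (E = -54.423 eV)

Using E_n = -13.6057 Z² / n² eV:

Be³⁺ (Z = 4) at n = 2:
E = -13.6057 × 4² / 2² = -13.6057 × 16 / 4 = -54.422800 eV

O⁷⁺ (Z = 8) at n = 9:
E = -13.6057 × 8² / 9² = -13.6057 × 64 / 81 = -10.750183 eV

Since -54.422800 eV < -10.750183 eV,
Be³⁺ at n = 2 is more tightly bound (requires more energy to ionize).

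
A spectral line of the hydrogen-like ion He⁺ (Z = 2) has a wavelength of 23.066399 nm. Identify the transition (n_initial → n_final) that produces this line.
n = 9 → n = 1

First, find the photon energy from the wavelength (hc = 1239.84 eV·nm):
E = hc/λ = 1239.84 eV·nm / 23.066399 nm = 53.750913 eV

The energy levels of He⁺ satisfy E_n = -13.6057 × 2² / n² eV, so an emission n_i → n_f releases
ΔE = 13.6057 × 2² × (1/n_f² − 1/n_i²) eV.

Setting ΔE equal to the photon energy:
1/n_f² − 1/n_i² = 53.750913 / (13.6057 × 2²) = 0.98765431

Since 1/n_i² must be positive, we need 1/n_f² > 0.98765431, i.e. n_f ≤ 1. For each allowed n_f, solve n_i = (1/n_f² − 0.98765431)^(−1/2) and check whether it is a whole number:
  n_f = 1: 1/n_i² = 1.00000000 − 0.98765431 = 0.01234569 → n_i = 9.000  → integer, n_i = 9 ✓

Only n_f = 1 gives an integer upper level, n_i = 9.

The transition is from n = 9 to n = 1 (emission).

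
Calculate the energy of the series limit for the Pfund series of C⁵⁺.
19.59 eV

The series limit corresponds to the transition from n = ∞ to n = 5.
This is the highest energy (shortest wavelength) transition in the Pfund series.

E_∞ = 0 eV
E_5 = -13.6057 × 6² / 5² = -19.59 eV

Energy at series limit:
ΔE = E_∞ - E_5 = 0 - (-19.59) = 19.59 eV

This energy equals the ionization energy from the n = 5 state of C⁵⁺.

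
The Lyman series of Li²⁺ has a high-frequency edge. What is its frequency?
2.96e+16 Hz

The series limit corresponds to the transition from n = ∞ to n = 1.
This is the highest energy (shortest wavelength) transition in the Lyman series.

E_∞ = 0 eV
E_1 = -13.6057 × 3² / 1² = -122.4513000 eV

Energy at series limit:
ΔE = E_∞ - E_1 = 0 - (-122.4513000) = 122.4513000 eV
E = 122.4513000 eV × (1.602177 × 10⁻¹⁹ J/eV) = 1.9619e-17 J
f = E/h = 1.9619e-17 J / (6.62607 × 10⁻³⁴ J·s) = 2.96e+16 Hz

This energy equals the ionization energy from the n = 1 state of Li²⁺.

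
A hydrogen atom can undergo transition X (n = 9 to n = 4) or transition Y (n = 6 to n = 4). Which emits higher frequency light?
9 → 4

Calculate the energy for each transition:

Transition 9 → 4:
ΔE₁ = |E_4 - E_9| = |-13.6057/4² - (-13.6057/9²)|
ΔE₁ = |-0.8503562500 - (-0.1679716049)| = 0.6823846 eV

Transition 6 → 4:
ΔE₂ = |E_4 - E_6| = |-13.6057/4² - (-13.6057/6²)|
ΔE₂ = |-0.8503562500 - (-0.3779361111)| = 0.4724201 eV

Since 0.6823846 eV > 0.4724201 eV, the transition 9 → 4 emits the more energetic photon.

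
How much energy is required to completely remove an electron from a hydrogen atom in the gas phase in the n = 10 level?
0.136057 eV

The ionization energy is the energy needed to remove the electron completely (n → ∞).

For hydrogen, E_n = -13.6057 eV / n².

At n = 10: E_10 = -13.6057 / 10² = -0.136057000 eV
At n = ∞: E_∞ = 0 eV

Ionization energy = E_∞ - E_10 = 0 - (-0.136057000) = 0.136057000 eV
Ionization energy ≈ 0.136057 eV

This is also called the binding energy of the electron in state n = 10.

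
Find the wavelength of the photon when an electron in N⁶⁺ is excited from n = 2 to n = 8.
7.9348 nm

First, find the transition energy using E_n = -13.6057 Z² / n² eV:
E_2 = -13.6057 × 7² / 2² = -166.669825 eV
E_8 = -13.6057 × 7² / 8² = -10.416864 eV

Photon energy: |ΔE| = |E_8 - E_2| = 156.252961 eV

Convert to wavelength using E = hc/λ with hc = 1239.84 eV·nm:
λ = hc/E = 1239.84 eV·nm / 156.252961 eV
λ = 7.9348 nm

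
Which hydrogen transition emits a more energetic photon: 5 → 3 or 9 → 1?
9 → 1

Calculate the energy for each transition:

Transition 5 → 3:
ΔE₁ = |E_3 - E_5| = |-13.6057/3² - (-13.6057/5²)|
ΔE₁ = |-1.511744444 - (-0.544228000)| = 0.967516 eV

Transition 9 → 1:
ΔE₂ = |E_1 - E_9| = |-13.6057/1² - (-13.6057/9²)|
ΔE₂ = |-13.605700000 - (-0.167971605)| = 13.437728 eV

Since 13.437728 eV > 0.967516 eV, the transition 9 → 1 emits the more energetic photon.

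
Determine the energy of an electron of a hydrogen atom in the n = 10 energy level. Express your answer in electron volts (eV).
-0.1361 eV

The energy levels of a hydrogen-like atom are given by:
E_n = -13.6057 eV / n²

For n = 10:
E_10 = -13.6057 eV / 10²
E_10 = -13.6057 eV / 100
E_10 = -0.1361 eV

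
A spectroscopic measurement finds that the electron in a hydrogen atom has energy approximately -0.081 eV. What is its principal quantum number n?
n = 13

The exact energy levels follow E_n = -13.6057 eV / n².

The measured value (-0.081 eV) is reported to only 2 significant figures, so we must test candidate n values and see which one matches to that precision.

Candidate energies:
  n = 11:  E = -13.6057/11² = -0.11244 eV
  n = 12:  E = -13.6057/12² = -0.09448 eV
  n = 13:  E = -13.6057/13² = -0.08051 eV  ← matches
  n = 14:  E = -13.6057/14² = -0.06942 eV
  n = 15:  E = -13.6057/15² = -0.06047 eV

Checking against the measurement of -0.081 eV (2 sig figs), only n = 13 agrees:
E_13 = -0.08051 eV, which rounds to -0.081 eV ✓

Therefore n = 13.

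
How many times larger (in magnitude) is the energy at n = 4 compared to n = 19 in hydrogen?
22.56250

Using E_n = -13.6057 Z² / n² eV with Z = 1:

E_4 = -13.6057 / 4² = -13.6057 / 16 = -0.85035625000 eV
E_19 = -13.6057 / 19² = -13.6057 / 361 = -0.03768891967 eV

The ratio is:
E_4/E_19 = (-0.85035625000) / (-0.03768891967)
E_4/E_19 = (-13.6057/16) / (-13.6057/361)
E_4/E_19 = 361/16
E_4/E_19 = 22.56250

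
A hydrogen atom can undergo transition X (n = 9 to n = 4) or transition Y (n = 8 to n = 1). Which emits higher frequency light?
8 → 1

Calculate the energy for each transition:

Transition 9 → 4:
ΔE₁ = |E_4 - E_9| = |-13.6057/4² - (-13.6057/9²)|
ΔE₁ = |-0.85035625000 - (-0.16797160494)| = 0.68238465 eV

Transition 8 → 1:
ΔE₂ = |E_1 - E_8| = |-13.6057/1² - (-13.6057/8²)|
ΔE₂ = |-13.60570000000 - (-0.21258906250)| = 13.39311094 eV

Since 13.39311094 eV > 0.68238465 eV, the transition 8 → 1 emits the more energetic photon.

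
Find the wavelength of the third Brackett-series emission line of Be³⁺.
135.31 nm

The lines of a series are numbered from the longest wavelength (smallest ΔE) outward; the third line is the transition from n = n_f + 3 to n_f.
The Brackett series has all transitions ending at n_f = 4.

For Be³⁺ (Z = 4), the third line (γ-line) is the jump from n = 7 to n = 4:
E_7 = -13.6057 × 4² / 7² = -4.442678 eV
E_4 = -13.6057 × 4² / 4² = -13.605700 eV
ΔE = E_7 - E_4 = 9.163022 eV

λ = hc/E = 1239.84 eV·nm / 9.163022 eV
λ = 135.31 nm

This is the γ-line of the Brackett series in Be³⁺.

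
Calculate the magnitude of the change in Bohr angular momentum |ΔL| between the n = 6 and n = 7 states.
1.05e-34 J·s (or 1ℏ)

In the Bohr model, L_n = nℏ where ℏ = 1.0546e-34 J·s.

L_7 = 7ℏ = 7.3822e-34 J·s
L_6 = 6ℏ = 6.3276e-34 J·s

ΔL = L_7 - L_6 = (7 - 6)ℏ = 1ℏ
ΔL = 1 × 1.0546e-34 J·s = 1.05e-34 J·s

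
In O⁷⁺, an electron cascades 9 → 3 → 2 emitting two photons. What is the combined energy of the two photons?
206.94102 eV

The energy levels of O⁷⁺ are E_n = -13.6057 × 8² / n² eV.

First transition (9 → 3):
ΔE₁ = |E_3 - E_9|
ΔE₁ = |-96.75164444444 - (-10.75018271605)| = 86.00146173 eV

Second transition (3 → 2):
ΔE₂ = |E_2 - E_3|
ΔE₂ = |-217.69120000000 - (-96.75164444444)| = 120.93955556 eV

Total energy released:
E_total = ΔE₁ + ΔE₂ = 86.00146173 + 120.93955556 = 206.94102 eV

Note: This equals the direct transition 9 → 2: 206.94102 eV ✓
Energy is conserved regardless of the path taken.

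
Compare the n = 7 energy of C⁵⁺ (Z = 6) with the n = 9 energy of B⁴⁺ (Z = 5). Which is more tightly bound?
C⁵⁺ at n = 7 (E = -9.996 eV)

Using E_n = -13.6057 Z² / n² eV:

C⁵⁺ (Z = 6) at n = 7:
E = -13.6057 × 6² / 7² = -13.6057 × 36 / 49 = -9.996024 eV

B⁴⁺ (Z = 5) at n = 9:
E = -13.6057 × 5² / 9² = -13.6057 × 25 / 81 = -4.199290 eV

Since -9.996024 eV < -4.199290 eV,
C⁵⁺ at n = 7 is more tightly bound (requires more energy to ionize).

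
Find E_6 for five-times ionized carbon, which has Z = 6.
-13.6057 eV

For hydrogen-like ions, the energy levels scale with Z²:
E_n = -13.6057 Z² / n² eV

For C⁵⁺ (Z = 6) at n = 6:
E_6 = -13.6057 × 6² / 6²
E_6 = -13.6057 × 36 / 36
E_6 = -489.8052 / 36
E_6 = -13.6057 eV

The energy is 36 times more negative than hydrogen at the same n due to the stronger nuclear charge.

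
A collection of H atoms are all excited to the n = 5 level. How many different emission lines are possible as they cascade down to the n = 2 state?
6

The electron can occupy levels n = 2, 3, ..., 5 during de-excitation — that is m = 5 - 2 + 1 = 4 distinct levels.

The number of distinct spectral lines equals the number of ways to choose 2 of these m levels (each pair gives one possible emission transition):

Number of lines = m(m-1)/2 = 4×3/2 = 6

These correspond to all possible transitions between the 4 levels:
5 → 4, 5 → 3, 5 → 2, 4 → 3, 4 → 2, 3 → 2

Each transition produces a photon with a unique energy (and thus wavelength). This count does not depend on Z.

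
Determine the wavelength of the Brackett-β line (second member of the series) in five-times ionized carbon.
72.90121 nm

The lines of a series are numbered from the longest wavelength (smallest ΔE) outward; the second line is the transition from n = n_f + 2 to n_f.
The Brackett series has all transitions ending at n_f = 4.

For C⁵⁺ (Z = 6), the second line (β-line) is the jump from n = 6 to n = 4:
E_6 = -13.6057 × 6² / 6² = -13.6057000 eV
E_4 = -13.6057 × 6² / 4² = -30.6128250 eV
ΔE = E_6 - E_4 = 17.0071250 eV

λ = hc/E = 1239.84 eV·nm / 17.0071250 eV
λ = 72.90121 nm

This is the β-line of the Brackett series in C⁵⁺.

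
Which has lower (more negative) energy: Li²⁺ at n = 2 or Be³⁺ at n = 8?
Li²⁺ at n = 2 (E = -30.61 eV)

Using E_n = -13.6057 Z² / n² eV:

Li²⁺ (Z = 3) at n = 2:
E = -13.6057 × 3² / 2² = -13.6057 × 9 / 4 = -30.61283 eV

Be³⁺ (Z = 4) at n = 8:
E = -13.6057 × 4² / 8² = -13.6057 × 16 / 64 = -3.40143 eV

Since -30.61283 eV < -3.40143 eV,
Li²⁺ at n = 2 is more tightly bound (requires more energy to ionize).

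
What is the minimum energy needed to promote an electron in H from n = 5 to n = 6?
0.166 eV

The energy levels of a hydrogen-like atom are E_n = -13.6057 eV / n².

Energy at n = 5: E_5 = -13.6057 / 5² = -0.544228 eV
Energy at n = 6: E_6 = -13.6057 / 6² = -0.377936 eV

The excitation energy is the difference:
ΔE = E_6 - E_5
ΔE = -0.377936 - (-0.544228)
ΔE = 0.166 eV

Since this is positive, energy must be absorbed (photon absorption).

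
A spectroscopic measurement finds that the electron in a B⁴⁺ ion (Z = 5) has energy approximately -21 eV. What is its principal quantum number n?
n = 4

The exact energy levels follow E_n = -13.6057 Z² / n² eV with Z = 5.

The measured value (-21 eV) is reported to only 2 significant figures, so we must test candidate n values and see which one matches to that precision.

Candidate energies:
  n = 2:  E = -13.6057 × 5² / 2² = -85.03563 eV
  n = 3:  E = -13.6057 × 5² / 3² = -37.79361 eV
  n = 4:  E = -13.6057 × 5² / 4² = -21.25891 eV  ← matches
  n = 5:  E = -13.6057 × 5² / 5² = -13.60570 eV
  n = 6:  E = -13.6057 × 5² / 6² = -9.44840 eV

Checking against the measurement of -21 eV (2 sig figs), only n = 4 agrees:
E_4 = -21.25891 eV, which rounds to -21 eV ✓

Therefore n = 4.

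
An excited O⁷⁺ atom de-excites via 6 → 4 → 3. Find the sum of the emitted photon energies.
72.56 eV

The energy levels of O⁷⁺ are E_n = -13.6057 × 8² / n² eV.

First transition (6 → 4):
ΔE₁ = |E_4 - E_6|
ΔE₁ = |-54.42280000 - (-24.18791111)| = 30.23489 eV

Second transition (4 → 3):
ΔE₂ = |E_3 - E_4|
ΔE₂ = |-96.75164444 - (-54.42280000)| = 42.32884 eV

Total energy released:
E_total = ΔE₁ + ΔE₂ = 30.23489 + 42.32884 = 72.56 eV

Note: This equals the direct transition 6 → 3: 72.56 eV ✓
Energy is conserved regardless of the path taken.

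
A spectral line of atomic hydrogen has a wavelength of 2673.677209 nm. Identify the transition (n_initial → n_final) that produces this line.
n = 13 → n = 5

First, find the photon energy from the wavelength (hc = 1239.84 eV·nm):
E = hc/λ = 1239.84 eV·nm / 2673.677209 nm = 0.46372090 eV

The energy levels of hydrogen satisfy E_n = -13.6057 / n² eV, so an emission n_i → n_f releases
ΔE = 13.6057 × (1/n_f² − 1/n_i²) eV.

Setting ΔE equal to the photon energy:
1/n_f² − 1/n_i² = 0.46372090 / 13.6057 = 0.034082840

Since 1/n_i² must be positive, we need 1/n_f² > 0.034082840, i.e. n_f ≤ 5. For each allowed n_f, solve n_i = (1/n_f² − 0.034082840)^(−1/2) and check whether it is a whole number:
  n_f = 1: 1/n_i² = 1.000000000 − 0.034082840 = 0.965917160 → n_i = 1.017  (not an integer) ✗
  n_f = 2: 1/n_i² = 0.250000000 − 0.034082840 = 0.215917160 → n_i = 2.152  (not an integer) ✗
  n_f = 3: 1/n_i² = 0.111111111 − 0.034082840 = 0.077028271 → n_i = 3.603  (not an integer) ✗
  n_f = 4: 1/n_i² = 0.062500000 − 0.034082840 = 0.028417160 → n_i = 5.932  (not an integer) ✗
  n_f = 5: 1/n_i² = 0.040000000 − 0.034082840 = 0.005917160 → n_i = 13.000  → integer, n_i = 13 ✓

Only n_f = 5 gives an integer upper level, n_i = 13.

The transition is from n = 13 to n = 5 (emission).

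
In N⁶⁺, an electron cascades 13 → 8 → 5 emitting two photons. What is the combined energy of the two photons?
22.7223 eV

The energy levels of N⁶⁺ are E_n = -13.6057 × 7² / n² eV.

First transition (13 → 8):
ΔE₁ = |E_8 - E_13|
ΔE₁ = |-10.4168640625 - (-3.9448479290)| = 6.4720161 eV

Second transition (8 → 5):
ΔE₂ = |E_5 - E_8|
ΔE₂ = |-26.6671720000 - (-10.4168640625)| = 16.2503079 eV

Total energy released:
E_total = ΔE₁ + ΔE₂ = 6.4720161 + 16.2503079 = 22.7223 eV

Note: This equals the direct transition 13 → 5: 22.7223 eV ✓
Energy is conserved regardless of the path taken.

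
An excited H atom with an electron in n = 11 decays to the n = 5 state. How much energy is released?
0.43178 eV

The energy levels are E_n = -13.6057 eV / n².

Energy at n = 11: E_11 = -13.6057 / 11² = -0.11244380 eV
Energy at n = 5: E_5 = -13.6057 / 5² = -0.54422800 eV

For emission (electron falling to lower state), the photon energy is:
E_photon = E_11 - E_5 = |-0.11244380 - (-0.54422800)|
E_photon = 0.43178 eV

This energy is carried away by the emitted photon.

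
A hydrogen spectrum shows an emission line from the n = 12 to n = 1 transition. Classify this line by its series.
Lyman series

The spectral series in hydrogen are named based on the final (lower) energy level:
- Lyman series: n_final = 1 (ultraviolet)
- Balmer series: n_final = 2 (visible/near-UV)
- Paschen series: n_final = 3 (infrared)
- Brackett series: n_final = 4 (infrared)
- Pfund series: n_final = 5 (far infrared)

Since this transition ends at n = 1, it belongs to the Lyman series.

For reference, this 12 → 1 line has photon energy
ΔE = 13.6057 eV × (1/1² - 1/12²) = 13.5112 eV,
corresponding to wavelength λ = hc/ΔE = 1239.84 eV·nm / 13.5112 eV = 91.76 nm in the ultraviolet region.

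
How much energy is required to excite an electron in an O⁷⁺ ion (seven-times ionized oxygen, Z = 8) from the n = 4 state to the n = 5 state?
19.59221 eV

The energy levels of a hydrogen-like atom are E_n = -13.6057 Z² eV / n².

Energy at n = 4: E_4 = -13.6057 × 8² / 4² = -54.42280000 eV
Energy at n = 5: E_5 = -13.6057 × 8² / 5² = -34.83059200 eV

The excitation energy is the difference:
ΔE = E_5 - E_4
ΔE = -34.83059200 - (-54.42280000)
ΔE = 19.59221 eV

Since this is positive, energy must be absorbed (photon absorption).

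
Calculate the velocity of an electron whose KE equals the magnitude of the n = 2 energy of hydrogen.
1.09385e+06 m/s (or 0.3649% of c)

The binding energy at n = 2 for hydrogen is:
E_2 = -13.6057/2² = -3.40142500 eV
|E_2| = 3.40142500 eV

Convert to Joules:
KE = 3.40142500 eV × (1.602177 × 10⁻¹⁹ J/eV) = 5.4496849e-19 J

Using KE = ½mv²:
v = √(2·KE/m_e)
v = √(2 × 5.4496849e-19 J / 9.10938 × 10⁻³¹ kg)
v = 1.09385e+06 m/s

This is approximately 0.3649% the speed of light.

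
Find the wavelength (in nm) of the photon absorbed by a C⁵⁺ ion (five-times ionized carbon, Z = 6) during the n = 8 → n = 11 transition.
343.90 nm

First, find the transition energy using E_n = -13.6057 Z² / n² eV:
E_8 = -13.6057 × 6² / 8² = -7.653206 eV
E_11 = -13.6057 × 6² / 11² = -4.047977 eV

Photon energy: |ΔE| = |E_11 - E_8| = 3.605229 eV

Convert to wavelength using E = hc/λ with hc = 1239.84 eV·nm:
λ = hc/E = 1239.84 eV·nm / 3.605229 eV
λ = 343.90 nm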